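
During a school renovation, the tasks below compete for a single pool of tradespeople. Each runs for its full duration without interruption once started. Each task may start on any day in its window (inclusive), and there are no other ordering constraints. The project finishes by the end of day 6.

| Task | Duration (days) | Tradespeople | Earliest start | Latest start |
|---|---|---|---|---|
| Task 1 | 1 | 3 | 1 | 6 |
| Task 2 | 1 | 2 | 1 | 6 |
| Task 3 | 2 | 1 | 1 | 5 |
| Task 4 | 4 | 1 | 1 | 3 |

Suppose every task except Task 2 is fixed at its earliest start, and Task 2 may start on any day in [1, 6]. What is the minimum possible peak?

5

Task 2@1: d1:7  d2:2  d3:1  d4:1  d5:0  d6:0 → peak 7
Task 2@2: d1:5  d2:4  d3:1  d4:1  d5:0  d6:0 → peak 5
Task 2@3: d1:5  d2:2  d3:3  d4:1  d5:0  d6:0 → peak 5
Task 2@4: d1:5  d2:2  d3:1  d4:3  d5:0  d6:0 → peak 5
Task 2@5: d1:5  d2:2  d3:1  d4:1  d5:2  d6:0 → peak 5
Task 2@6: d1:5  d2:2  d3:1  d4:1  d5:0  d6:2 → peak 5
Best is Task 2@2, peak 5.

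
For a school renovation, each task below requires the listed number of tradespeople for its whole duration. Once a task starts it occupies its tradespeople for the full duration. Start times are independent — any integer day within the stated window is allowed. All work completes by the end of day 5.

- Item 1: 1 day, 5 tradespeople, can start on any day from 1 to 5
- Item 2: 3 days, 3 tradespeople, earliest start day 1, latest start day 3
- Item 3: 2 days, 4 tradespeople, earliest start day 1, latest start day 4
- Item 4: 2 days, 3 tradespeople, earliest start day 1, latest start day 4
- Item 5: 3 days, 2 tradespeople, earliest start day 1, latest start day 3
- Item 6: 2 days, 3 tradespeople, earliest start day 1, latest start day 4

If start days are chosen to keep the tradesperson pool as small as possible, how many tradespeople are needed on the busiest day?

9

Early-start (Item 1@1, Item 2@1, Item 3@1, Item 4@1, Item 5@1, Item 6@1) gives peak 20: d1:20  d2:15  d3:5  d4:0  d5:0.
Shift Item 3→2, Item 4→4, Item 5→2, Item 6→4.
Schedule Item 1@1, Item 2@1, Item 3@2, Item 4@4, Item 5@2, Item 6@4: d1:8  d2:9  d3:9  d4:8  d5:6 — peak 9.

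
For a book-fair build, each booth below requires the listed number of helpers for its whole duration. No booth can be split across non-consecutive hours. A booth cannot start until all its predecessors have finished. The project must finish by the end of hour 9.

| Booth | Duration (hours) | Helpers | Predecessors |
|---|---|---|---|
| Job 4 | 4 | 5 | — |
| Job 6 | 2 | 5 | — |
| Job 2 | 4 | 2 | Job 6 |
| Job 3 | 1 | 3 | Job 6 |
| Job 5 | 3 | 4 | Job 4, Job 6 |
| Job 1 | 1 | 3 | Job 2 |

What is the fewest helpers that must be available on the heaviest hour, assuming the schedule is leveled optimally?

7

Early-start (Job 4@1, Job 6@1, Job 2@3, Job 3@3, Job 5@5, Job 1@7) gives peak 10: h1:10  h2:10  h3:10  h4:7  h5:6  h6:6  h7:7  h8:0  h9:0.
Shift Job 4→3, Job 3→7, Job 5→7, Job 1→8.
Schedule Job 4@3, Job 6@1, Job 2@3, Job 3@7, Job 5@7, Job 1@8: h1:5  h2:5  h3:7  h4:7  h5:7  h6:7  h7:7  h8:7  h9:4 — peak 7.
Total helper-hours = 56 over 9 hours ⇒ peak ≥ ⌈56/9⌉ = 7, so 7 is optimal.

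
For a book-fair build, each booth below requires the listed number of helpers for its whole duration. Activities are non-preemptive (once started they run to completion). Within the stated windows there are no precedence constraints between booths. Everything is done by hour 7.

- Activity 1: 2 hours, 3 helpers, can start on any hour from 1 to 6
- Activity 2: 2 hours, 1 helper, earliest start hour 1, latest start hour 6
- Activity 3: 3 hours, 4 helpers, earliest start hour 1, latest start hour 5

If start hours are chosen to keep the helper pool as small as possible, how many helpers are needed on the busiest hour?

4

Early-start (Activity 1@1, Activity 2@1, Activity 3@1) gives peak 8: h1:8  h2:8  h3:4  h4:0  h5:0  h6:0  h7:0.
Shift Activity 3→3.
Schedule Activity 1@1, Activity 2@1, Activity 3@3: h1:4  h2:4  h3:4  h4:4  h5:4  h6:0  h7:0 — peak 4.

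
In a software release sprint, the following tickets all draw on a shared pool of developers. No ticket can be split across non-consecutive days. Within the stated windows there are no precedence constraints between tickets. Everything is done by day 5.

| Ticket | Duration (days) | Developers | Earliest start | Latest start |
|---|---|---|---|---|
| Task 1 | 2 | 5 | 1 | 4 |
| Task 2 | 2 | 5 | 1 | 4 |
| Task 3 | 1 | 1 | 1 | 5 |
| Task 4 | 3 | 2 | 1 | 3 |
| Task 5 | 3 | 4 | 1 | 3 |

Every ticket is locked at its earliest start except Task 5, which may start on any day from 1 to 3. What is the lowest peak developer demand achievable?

13

Task 5@1: d1:17  d2:16  d3:6  d4:0  d5:0 → peak 17
Task 5@2: d1:13  d2:16  d3:6  d4:4  d5:0 → peak 16
Task 5@3: d1:13  d2:12  d3:6  d4:4  d5:4 → peak 13
Best is Task 5@3, peak 13.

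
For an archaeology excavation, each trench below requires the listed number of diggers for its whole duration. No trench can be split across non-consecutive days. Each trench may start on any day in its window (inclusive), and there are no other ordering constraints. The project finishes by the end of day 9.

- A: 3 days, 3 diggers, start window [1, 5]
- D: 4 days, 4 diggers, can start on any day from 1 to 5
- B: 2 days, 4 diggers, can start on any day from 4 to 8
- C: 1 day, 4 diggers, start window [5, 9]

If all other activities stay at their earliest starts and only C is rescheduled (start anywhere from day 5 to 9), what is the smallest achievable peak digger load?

8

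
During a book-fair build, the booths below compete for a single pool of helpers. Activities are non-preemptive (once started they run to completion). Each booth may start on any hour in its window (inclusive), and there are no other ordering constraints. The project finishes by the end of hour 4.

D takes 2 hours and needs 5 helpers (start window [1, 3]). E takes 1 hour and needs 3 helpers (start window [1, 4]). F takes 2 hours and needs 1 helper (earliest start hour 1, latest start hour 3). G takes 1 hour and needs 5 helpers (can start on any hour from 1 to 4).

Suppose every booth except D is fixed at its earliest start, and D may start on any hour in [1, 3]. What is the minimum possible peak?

D@1: h1:14  h2:6  h3:0  h4:0 → peak 14
D@2: h1:9  h2:6  h3:5  h4:0 → peak 9
D@3: h1:9  h2:1  h3:5  h4:5 → peak 9
Best is D@2, peak 9.

9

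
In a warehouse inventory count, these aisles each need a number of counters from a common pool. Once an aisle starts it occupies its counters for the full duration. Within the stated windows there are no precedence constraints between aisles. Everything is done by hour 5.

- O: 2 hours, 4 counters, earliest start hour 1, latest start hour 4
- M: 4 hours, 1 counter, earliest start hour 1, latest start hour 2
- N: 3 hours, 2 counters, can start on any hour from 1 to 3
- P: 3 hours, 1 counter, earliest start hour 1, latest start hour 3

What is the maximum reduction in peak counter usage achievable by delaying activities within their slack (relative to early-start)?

3

Early-start peak: h1:8  h2:8  h3:4  h4:1  h5:0 ⇒ 8.
Leveled (O@1, M@1, N@3, P@3): h1:5  h2:5  h3:4  h4:4  h5:3 ⇒ 5.
Reduction 8 − 5 = 3.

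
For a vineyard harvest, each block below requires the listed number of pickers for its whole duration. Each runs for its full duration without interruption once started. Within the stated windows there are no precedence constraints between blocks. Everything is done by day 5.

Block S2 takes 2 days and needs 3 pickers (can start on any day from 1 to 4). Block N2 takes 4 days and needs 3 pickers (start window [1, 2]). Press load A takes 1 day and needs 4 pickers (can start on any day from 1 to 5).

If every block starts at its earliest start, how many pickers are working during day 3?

3

At early start, day 3 has: Block N2.
Demand: 3 = 3.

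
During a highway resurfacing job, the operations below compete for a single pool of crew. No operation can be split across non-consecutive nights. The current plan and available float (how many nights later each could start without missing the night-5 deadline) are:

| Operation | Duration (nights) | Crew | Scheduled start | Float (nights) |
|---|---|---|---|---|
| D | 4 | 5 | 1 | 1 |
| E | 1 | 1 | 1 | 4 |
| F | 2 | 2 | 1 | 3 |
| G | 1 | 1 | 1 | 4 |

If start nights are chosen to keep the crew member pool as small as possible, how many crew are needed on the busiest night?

Early-start (D@1, E@1, F@1, G@1) gives peak 9: n1:9  n2:7  n3:5  n4:5  n5:0.
Shift F→2.
Schedule D@1, E@1, F@2, G@1: n1:7  n2:7  n3:7  n4:5  n5:0 — peak 7.

7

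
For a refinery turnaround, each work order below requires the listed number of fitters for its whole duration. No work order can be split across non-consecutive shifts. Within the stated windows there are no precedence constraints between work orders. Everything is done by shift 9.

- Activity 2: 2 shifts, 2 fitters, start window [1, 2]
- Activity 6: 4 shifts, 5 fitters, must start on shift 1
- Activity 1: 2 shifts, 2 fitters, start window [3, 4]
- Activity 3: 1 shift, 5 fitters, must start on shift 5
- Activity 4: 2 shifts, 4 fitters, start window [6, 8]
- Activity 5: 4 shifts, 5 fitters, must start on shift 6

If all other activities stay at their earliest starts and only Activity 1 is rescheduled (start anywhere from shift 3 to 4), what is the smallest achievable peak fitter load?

9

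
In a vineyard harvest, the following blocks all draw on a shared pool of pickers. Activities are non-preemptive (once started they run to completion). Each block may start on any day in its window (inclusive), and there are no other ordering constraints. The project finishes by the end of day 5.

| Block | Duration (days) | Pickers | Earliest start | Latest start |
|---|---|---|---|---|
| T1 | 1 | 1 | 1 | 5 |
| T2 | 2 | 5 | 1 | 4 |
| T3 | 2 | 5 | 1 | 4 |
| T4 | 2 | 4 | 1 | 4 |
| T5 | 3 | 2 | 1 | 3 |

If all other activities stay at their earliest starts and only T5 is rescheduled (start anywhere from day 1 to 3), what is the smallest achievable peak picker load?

15

T5@1: d1:17  d2:16  d3:2  d4:0  d5:0 → peak 17
T5@2: d1:15  d2:16  d3:2  d4:2  d5:0 → peak 16
T5@3: d1:15  d2:14  d3:2  d4:2  d5:2 → peak 15
Best is T5@3, peak 15.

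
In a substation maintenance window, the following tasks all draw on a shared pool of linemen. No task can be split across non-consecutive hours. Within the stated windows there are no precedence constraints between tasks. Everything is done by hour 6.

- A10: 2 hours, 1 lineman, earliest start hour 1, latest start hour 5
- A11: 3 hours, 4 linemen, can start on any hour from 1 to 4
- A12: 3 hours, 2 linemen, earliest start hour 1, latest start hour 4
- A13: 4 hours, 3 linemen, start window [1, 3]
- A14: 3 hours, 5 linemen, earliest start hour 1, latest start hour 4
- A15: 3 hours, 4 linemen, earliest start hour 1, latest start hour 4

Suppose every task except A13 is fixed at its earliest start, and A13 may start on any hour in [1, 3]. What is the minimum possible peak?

A13@1: h1:19  h2:19  h3:18  h4:3  h5:0  h6:0 → peak 19
A13@2: h1:16  h2:19  h3:18  h4:3  h5:3  h6:0 → peak 19
A13@3: h1:16  h2:16  h3:18  h4:3  h5:3  h6:3 → peak 18
Best is A13@3, peak 18.

18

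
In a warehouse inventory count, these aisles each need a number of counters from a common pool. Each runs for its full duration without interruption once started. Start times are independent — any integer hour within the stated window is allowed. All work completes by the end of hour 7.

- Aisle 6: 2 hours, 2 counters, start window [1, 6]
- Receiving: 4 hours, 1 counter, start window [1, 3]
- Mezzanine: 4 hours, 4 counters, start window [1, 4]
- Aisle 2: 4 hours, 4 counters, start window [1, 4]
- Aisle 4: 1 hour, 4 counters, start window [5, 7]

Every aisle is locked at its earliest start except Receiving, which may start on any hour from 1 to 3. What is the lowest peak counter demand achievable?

Receiving@1: h1:11  h2:11  h3:9  h4:9  h5:4  h6:0  h7:0 → peak 11
Receiving@2: h1:10  h2:11  h3:9  h4:9  h5:5  h6:0  h7:0 → peak 11
Receiving@3: h1:10  h2:10  h3:9  h4:9  h5:5  h6:1  h7:0 → peak 10
Best is Receiving@3, peak 10.

10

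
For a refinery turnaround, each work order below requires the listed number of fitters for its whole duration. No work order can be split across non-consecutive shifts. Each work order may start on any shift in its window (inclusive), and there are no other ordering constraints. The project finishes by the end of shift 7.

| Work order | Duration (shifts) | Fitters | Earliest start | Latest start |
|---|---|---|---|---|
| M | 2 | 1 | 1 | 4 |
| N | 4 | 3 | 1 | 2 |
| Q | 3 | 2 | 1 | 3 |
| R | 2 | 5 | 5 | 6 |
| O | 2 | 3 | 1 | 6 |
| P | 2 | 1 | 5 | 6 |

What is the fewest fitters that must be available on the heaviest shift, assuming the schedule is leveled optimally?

6

Early-start (M@1, N@1, Q@1, R@5, O@1, P@5) gives peak 9: s1:9  s2:9  s3:5  s4:3  s5:6  s6:6  s7:0.
Shift R→6, O→4.
Schedule M@1, N@1, Q@1, R@6, O@4, P@5: s1:6  s2:6  s3:5  s4:6  s5:4  s6:6  s7:5 — peak 6.
Total fitter-shifts = 38 over 7 shifts ⇒ peak ≥ ⌈38/7⌉ = 6, so 6 is optimal.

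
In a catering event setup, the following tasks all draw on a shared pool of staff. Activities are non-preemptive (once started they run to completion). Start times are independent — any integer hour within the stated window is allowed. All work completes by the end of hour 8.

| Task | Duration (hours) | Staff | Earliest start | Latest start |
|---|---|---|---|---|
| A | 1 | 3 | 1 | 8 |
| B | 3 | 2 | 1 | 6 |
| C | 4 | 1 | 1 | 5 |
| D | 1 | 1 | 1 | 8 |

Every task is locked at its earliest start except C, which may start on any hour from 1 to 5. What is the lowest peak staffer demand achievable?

C@1: h1:7  h2:3  h3:3  h4:1  h5:0  h6:0  h7:0  h8:0 → peak 7
C@2: h1:6  h2:3  h3:3  h4:1  h5:1  h6:0  h7:0  h8:0 → peak 6
C@3: h1:6  h2:2  h3:3  h4:1  h5:1  h6:1  h7:0  h8:0 → peak 6
C@4: h1:6  h2:2  h3:2  h4:1  h5:1  h6:1  h7:1  h8:0 → peak 6
C@5: h1:6  h2:2  h3:2  h4:0  h5:1  h6:1  h7:1  h8:1 → peak 6
Best is C@2, peak 6.

6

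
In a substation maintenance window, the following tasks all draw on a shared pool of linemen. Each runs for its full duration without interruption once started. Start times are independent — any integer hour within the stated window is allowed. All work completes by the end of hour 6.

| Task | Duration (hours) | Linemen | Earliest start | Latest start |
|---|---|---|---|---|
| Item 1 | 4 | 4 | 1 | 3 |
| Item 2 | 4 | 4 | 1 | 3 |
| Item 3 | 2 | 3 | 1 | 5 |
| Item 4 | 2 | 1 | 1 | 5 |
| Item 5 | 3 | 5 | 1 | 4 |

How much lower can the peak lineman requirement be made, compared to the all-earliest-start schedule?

4

Early-start peak: h1:17  h2:17  h3:13  h4:8  h5:0  h6:0 ⇒ 17.
Leveled (Item 1@1, Item 2@1, Item 3@1, Item 4@1, Item 5@3): h1:12  h2:12  h3:13  h4:13  h5:5  h6:0 ⇒ 13.
Reduction 17 − 13 = 4.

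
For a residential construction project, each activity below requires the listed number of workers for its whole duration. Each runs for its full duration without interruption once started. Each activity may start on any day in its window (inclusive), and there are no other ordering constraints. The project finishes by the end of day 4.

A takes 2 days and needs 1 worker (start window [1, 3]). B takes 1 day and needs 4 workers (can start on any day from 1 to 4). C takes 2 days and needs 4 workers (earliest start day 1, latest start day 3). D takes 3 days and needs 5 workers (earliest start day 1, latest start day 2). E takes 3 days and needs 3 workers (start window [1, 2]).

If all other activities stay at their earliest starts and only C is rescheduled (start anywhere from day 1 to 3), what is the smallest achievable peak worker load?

13

C@1: d1:17  d2:13  d3:8  d4:0 → peak 17
C@2: d1:13  d2:13  d3:12  d4:0 → peak 13
C@3: d1:13  d2:9  d3:12  d4:4 → peak 13
Best is C@2, peak 13.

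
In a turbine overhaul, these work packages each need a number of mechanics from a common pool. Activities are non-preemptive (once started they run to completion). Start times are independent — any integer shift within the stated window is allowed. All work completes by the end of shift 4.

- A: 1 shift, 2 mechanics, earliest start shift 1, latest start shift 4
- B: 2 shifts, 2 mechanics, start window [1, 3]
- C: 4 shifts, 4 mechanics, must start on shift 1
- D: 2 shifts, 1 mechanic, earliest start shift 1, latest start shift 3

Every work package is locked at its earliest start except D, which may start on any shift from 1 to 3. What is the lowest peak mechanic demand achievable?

8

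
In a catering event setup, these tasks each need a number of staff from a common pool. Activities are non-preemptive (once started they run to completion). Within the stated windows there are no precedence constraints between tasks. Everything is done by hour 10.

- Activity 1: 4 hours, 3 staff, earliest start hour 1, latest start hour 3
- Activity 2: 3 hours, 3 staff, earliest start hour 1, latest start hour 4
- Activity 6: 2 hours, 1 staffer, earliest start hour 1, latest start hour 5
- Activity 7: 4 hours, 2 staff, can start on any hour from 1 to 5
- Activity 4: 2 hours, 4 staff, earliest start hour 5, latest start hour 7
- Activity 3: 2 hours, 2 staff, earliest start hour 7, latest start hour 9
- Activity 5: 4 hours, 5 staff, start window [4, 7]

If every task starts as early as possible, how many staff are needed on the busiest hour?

10

Early-start schedule: Activity 1@1, Activity 2@1, Activity 6@1, Activity 7@1, Activity 4@5, Activity 3@7, Activity 5@4.
Load per hour: hour 1: 9, hour 2: 9, hour 3: 8, hour 4: 10, hour 5: 9, hour 6: 9, hour 7: 7, hour 8: 2, hour 9: 0, hour 10: 0.
Peak is 10.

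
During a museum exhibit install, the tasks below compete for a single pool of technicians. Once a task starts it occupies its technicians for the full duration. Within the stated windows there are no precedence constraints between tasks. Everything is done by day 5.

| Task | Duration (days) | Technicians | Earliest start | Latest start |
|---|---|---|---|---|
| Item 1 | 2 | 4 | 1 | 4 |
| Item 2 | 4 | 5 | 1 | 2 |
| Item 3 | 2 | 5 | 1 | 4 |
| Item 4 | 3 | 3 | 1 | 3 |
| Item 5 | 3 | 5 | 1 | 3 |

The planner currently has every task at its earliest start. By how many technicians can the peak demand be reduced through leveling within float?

8

Early-start peak: d1:22  d2:22  d3:13  d4:5  d5:0 ⇒ 22.
Leveled (Item 1@1, Item 2@1, Item 3@1, Item 4@3, Item 5@3): d1:14  d2:14  d3:13  d4:13  d5:8 ⇒ 14.
Reduction 22 − 14 = 8.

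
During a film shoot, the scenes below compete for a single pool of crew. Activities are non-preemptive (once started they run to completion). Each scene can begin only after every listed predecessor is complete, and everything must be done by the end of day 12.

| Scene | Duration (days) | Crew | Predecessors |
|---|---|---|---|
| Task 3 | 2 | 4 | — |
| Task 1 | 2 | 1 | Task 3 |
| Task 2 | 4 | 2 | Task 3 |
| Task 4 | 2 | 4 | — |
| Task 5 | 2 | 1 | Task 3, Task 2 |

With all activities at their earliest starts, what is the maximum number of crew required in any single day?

8

Early-start schedule: Task 3@1, Task 1@3, Task 2@3, Task 4@1, Task 5@7.
Load per day: day 1: 8, day 2: 8, day 3: 3, day 4: 3, day 5: 2, day 6: 2, day 7: 1, day 8: 1, day 9: 0, day 10: 0, day 11: 0, day 12: 0.
Peak is 8.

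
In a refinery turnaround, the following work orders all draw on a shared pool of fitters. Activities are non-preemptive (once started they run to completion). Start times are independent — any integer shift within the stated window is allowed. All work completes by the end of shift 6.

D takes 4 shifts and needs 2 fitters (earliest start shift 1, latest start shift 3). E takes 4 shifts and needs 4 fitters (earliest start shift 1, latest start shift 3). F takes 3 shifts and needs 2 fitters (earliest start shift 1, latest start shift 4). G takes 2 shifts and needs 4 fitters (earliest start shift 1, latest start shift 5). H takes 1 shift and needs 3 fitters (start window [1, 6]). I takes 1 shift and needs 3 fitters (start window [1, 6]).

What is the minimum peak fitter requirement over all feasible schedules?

8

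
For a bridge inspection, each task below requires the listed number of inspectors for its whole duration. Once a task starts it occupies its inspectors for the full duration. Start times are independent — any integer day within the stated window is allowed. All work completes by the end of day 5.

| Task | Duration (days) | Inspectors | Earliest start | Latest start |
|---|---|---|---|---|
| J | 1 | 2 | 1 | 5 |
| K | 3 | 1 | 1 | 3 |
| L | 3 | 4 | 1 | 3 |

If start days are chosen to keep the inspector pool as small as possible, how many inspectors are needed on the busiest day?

Early-start (J@1, K@1, L@1) gives peak 7: d1:7  d2:5  d3:5  d4:0  d5:0.
Shift L→2.
Schedule J@1, K@1, L@2: d1:3  d2:5  d3:5  d4:4  d5:0 — peak 5.

5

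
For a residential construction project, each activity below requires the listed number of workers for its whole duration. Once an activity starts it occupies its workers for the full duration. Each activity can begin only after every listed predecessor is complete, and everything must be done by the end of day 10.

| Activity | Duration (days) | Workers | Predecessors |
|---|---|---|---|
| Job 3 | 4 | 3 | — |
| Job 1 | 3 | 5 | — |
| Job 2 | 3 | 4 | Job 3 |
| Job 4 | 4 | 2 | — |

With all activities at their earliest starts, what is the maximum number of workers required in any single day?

10

Early-start schedule: Job 3@1, Job 1@1, Job 2@5, Job 4@1.
Load per day: day 1: 10, day 2: 10, day 3: 10, day 4: 5, day 5: 4, day 6: 4, day 7: 4, day 8: 0, day 9: 0, day 10: 0.
Peak is 10.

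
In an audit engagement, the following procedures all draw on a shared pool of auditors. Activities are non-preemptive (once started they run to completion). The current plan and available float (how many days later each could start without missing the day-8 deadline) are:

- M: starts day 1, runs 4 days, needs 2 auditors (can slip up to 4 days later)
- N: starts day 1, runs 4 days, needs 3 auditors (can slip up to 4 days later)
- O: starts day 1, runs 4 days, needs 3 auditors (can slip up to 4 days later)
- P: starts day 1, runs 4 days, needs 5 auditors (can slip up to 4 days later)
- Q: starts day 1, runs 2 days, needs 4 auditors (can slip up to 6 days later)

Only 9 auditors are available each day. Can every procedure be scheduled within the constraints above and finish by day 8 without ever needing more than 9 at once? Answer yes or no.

Schedule M@1, N@1, O@1, P@5, Q@5: d1:8  d2:8  d3:8  d4:8  d5:9  d6:9  d7:5  d8:5 — peak 9 ≤ 9.

yes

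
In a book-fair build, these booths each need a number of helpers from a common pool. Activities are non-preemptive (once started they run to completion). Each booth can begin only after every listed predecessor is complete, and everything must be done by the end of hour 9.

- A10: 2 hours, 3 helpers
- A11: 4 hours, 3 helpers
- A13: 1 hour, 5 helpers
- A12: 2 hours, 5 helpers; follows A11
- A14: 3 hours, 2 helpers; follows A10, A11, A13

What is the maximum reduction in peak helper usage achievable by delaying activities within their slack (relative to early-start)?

4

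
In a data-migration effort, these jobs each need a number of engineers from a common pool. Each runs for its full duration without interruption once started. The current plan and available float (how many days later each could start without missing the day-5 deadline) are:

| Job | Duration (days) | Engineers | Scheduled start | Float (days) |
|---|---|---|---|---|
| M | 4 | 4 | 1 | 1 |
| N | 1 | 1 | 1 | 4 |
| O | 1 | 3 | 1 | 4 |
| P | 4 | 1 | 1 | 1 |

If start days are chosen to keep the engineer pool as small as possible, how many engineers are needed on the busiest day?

5

Early-start (M@1, N@1, O@1, P@1) gives peak 9: d1:9  d2:5  d3:5  d4:5  d5:0.
Shift O→5, P→2.
Schedule M@1, N@1, O@5, P@2: d1:5  d2:5  d3:5  d4:5  d5:4 — peak 5.
Total engineer-days = 24 over 5 days ⇒ peak ≥ ⌈24/5⌉ = 5, so 5 is optimal.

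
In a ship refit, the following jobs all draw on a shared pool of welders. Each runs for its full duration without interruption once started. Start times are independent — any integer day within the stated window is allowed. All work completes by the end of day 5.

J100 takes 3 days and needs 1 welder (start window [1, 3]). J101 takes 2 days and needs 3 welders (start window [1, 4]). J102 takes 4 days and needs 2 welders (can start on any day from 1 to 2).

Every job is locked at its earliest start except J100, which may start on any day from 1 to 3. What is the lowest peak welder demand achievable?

5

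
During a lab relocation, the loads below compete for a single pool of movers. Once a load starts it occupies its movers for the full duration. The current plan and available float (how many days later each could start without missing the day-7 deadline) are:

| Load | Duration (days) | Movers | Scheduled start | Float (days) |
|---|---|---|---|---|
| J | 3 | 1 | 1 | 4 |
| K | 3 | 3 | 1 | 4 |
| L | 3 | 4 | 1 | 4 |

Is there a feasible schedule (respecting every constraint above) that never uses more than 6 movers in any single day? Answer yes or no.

yes

Schedule J@1, K@1, L@4: d1:4  d2:4  d3:4  d4:4  d5:4  d6:4  d7:0 — peak 4 ≤ 6.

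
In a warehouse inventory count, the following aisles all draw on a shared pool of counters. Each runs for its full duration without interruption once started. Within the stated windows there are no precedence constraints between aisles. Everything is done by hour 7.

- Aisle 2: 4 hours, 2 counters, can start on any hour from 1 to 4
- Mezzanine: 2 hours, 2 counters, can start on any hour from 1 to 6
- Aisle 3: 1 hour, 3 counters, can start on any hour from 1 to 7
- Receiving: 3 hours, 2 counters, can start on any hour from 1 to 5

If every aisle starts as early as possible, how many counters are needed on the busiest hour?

Early-start schedule: Aisle 2@1, Mezzanine@1, Aisle 3@1, Receiving@1.
Load per hour: hour 1: 9, hour 2: 6, hour 3: 4, hour 4: 2, hour 5: 0, hour 6: 0, hour 7: 0.
Peak is 9.

9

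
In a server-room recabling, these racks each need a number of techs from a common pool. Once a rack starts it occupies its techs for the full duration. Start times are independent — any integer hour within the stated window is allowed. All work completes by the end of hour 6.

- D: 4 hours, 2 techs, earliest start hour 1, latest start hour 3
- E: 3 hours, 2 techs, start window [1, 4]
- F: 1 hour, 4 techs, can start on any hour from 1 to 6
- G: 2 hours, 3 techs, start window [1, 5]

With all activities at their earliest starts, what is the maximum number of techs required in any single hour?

11

Early-start schedule: D@1, E@1, F@1, G@1.
Load per hour: hour 1: 11, hour 2: 7, hour 3: 4, hour 4: 2, hour 5: 0, hour 6: 0.
Peak is 11.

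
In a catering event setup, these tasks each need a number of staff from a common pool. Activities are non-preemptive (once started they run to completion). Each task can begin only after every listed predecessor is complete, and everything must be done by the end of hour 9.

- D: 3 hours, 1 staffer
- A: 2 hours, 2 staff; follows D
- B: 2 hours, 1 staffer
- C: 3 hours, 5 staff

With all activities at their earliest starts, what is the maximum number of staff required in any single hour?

7

Early-start schedule: D@1, A@4, B@1, C@1.
Load per hour: hour 1: 7, hour 2: 7, hour 3: 6, hour 4: 2, hour 5: 2, hour 6: 0, hour 7: 0, hour 8: 0, hour 9: 0.
Peak is 7.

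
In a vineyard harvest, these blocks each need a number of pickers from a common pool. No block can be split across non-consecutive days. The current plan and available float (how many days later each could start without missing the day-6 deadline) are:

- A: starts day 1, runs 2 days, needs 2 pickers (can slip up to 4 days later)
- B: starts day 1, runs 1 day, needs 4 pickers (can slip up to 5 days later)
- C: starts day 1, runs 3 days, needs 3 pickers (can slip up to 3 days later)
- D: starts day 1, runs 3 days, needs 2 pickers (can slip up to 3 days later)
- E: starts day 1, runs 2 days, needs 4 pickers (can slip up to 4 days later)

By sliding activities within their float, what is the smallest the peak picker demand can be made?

6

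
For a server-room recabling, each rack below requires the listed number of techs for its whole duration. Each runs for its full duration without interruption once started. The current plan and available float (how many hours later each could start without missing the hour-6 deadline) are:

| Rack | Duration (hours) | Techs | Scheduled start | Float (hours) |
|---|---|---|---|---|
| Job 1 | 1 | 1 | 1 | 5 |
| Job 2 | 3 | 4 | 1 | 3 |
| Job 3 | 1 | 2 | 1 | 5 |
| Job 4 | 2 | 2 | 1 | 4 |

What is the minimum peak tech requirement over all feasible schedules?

4

Early-start (Job 1@1, Job 2@1, Job 3@1, Job 4@1) gives peak 9: h1:9  h2:6  h3:4  h4:0  h5:0  h6:0.
Shift Job 2→2, Job 4→5.
Schedule Job 1@1, Job 2@2, Job 3@1, Job 4@5: h1:3  h2:4  h3:4  h4:4  h5:2  h6:2 — peak 4.
Total tech-hours = 19 over 6 hours ⇒ peak ≥ ⌈19/6⌉ = 4, so 4 is optimal.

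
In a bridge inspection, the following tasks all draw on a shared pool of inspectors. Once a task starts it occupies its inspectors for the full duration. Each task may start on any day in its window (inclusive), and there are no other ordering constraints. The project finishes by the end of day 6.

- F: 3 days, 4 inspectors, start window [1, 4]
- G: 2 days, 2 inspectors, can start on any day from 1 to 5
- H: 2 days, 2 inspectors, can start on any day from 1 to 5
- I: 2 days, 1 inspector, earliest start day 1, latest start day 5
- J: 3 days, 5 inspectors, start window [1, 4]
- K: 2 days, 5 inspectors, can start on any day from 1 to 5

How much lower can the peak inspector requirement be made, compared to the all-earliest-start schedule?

10

Early-start peak: d1:19  d2:19  d3:9  d4:0  d5:0  d6:0 ⇒ 19.
Leveled (F@1, G@3, H@3, I@5, J@4, K@1): d1:9  d2:9  d3:8  d4:9  d5:6  d6:6 ⇒ 9.
Reduction 19 − 9 = 10.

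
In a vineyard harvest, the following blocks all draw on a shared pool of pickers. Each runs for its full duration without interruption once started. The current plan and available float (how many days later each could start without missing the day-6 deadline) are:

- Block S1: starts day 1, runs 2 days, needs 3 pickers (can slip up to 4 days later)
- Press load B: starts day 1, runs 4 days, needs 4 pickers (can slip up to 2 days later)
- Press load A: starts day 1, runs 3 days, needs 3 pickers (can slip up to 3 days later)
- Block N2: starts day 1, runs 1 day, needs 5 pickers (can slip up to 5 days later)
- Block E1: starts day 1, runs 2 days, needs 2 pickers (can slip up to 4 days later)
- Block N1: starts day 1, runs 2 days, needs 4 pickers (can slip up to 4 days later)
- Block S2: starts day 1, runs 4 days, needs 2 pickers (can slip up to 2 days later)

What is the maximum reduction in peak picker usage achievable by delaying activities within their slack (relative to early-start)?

13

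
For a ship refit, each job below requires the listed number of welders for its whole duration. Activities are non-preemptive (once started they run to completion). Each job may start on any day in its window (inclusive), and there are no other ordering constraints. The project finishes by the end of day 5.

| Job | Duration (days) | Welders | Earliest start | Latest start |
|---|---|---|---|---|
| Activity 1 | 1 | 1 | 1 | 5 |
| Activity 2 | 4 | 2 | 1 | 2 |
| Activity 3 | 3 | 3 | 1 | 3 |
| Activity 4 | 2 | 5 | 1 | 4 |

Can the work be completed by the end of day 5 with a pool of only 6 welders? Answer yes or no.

no

The minimum achievable peak is 7; 6 < 7, so no feasible schedule stays within the cap.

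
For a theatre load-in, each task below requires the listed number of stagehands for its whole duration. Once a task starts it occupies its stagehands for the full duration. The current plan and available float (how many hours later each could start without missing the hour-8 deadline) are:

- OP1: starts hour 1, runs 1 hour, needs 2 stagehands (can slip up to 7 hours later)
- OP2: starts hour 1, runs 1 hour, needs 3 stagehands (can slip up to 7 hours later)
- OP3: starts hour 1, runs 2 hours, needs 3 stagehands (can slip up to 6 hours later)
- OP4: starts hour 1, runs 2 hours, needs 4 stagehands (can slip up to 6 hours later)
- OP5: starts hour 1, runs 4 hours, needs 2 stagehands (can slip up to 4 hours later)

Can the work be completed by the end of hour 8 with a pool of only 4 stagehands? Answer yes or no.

no

The minimum achievable peak is 5; 4 < 5, so no feasible schedule stays within the cap.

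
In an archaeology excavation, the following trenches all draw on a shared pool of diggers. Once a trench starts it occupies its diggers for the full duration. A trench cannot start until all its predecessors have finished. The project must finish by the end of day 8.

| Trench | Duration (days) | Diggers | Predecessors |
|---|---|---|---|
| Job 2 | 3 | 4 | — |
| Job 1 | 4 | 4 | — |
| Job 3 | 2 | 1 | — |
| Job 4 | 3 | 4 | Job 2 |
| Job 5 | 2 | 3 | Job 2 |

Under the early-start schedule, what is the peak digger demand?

Early-start schedule: Job 2@1, Job 1@1, Job 3@1, Job 4@4, Job 5@4.
Load per day: day 1: 9, day 2: 9, day 3: 8, day 4: 11, day 5: 7, day 6: 4, day 7: 0, day 8: 0.
Peak is 11.

11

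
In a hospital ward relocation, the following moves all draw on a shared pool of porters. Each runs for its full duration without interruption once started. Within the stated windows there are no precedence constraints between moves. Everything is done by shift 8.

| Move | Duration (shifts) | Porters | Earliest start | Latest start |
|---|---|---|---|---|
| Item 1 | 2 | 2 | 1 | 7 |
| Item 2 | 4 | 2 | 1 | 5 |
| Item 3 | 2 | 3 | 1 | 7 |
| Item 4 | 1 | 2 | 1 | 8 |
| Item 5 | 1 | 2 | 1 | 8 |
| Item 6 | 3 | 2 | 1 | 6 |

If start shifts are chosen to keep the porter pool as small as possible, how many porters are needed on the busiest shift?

4

Early-start (Item 1@1, Item 2@1, Item 3@1, Item 4@1, Item 5@1, Item 6@1) gives peak 13: s1:13  s2:9  s3:4  s4:2  s5:0  s6:0  s7:0  s8:0.
Shift Item 3→6, Item 4→5, Item 5→8, Item 6→3.
Schedule Item 1@1, Item 2@1, Item 3@6, Item 4@5, Item 5@8, Item 6@3: s1:4  s2:4  s3:4  s4:4  s5:4  s6:3  s7:3  s8:2 — peak 4.
Total porter-shifts = 28 over 8 shifts ⇒ peak ≥ ⌈28/8⌉ = 4, so 4 is optimal.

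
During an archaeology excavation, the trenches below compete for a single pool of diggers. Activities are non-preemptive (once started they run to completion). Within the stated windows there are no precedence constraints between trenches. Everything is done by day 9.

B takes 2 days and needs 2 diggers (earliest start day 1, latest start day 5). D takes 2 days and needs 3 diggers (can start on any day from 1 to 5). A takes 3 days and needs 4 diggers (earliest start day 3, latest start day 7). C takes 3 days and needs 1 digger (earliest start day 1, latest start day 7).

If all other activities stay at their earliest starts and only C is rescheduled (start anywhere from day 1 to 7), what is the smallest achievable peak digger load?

5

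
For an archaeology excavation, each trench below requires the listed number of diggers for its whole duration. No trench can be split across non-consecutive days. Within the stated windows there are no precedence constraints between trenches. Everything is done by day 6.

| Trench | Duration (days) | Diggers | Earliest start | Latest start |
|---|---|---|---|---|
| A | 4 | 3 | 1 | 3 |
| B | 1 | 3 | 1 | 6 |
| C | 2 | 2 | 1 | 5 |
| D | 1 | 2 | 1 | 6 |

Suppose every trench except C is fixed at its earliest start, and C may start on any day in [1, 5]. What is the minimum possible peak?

C@1: d1:10  d2:5  d3:3  d4:3  d5:0  d6:0 → peak 10
C@2: d1:8  d2:5  d3:5  d4:3  d5:0  d6:0 → peak 8
C@3: d1:8  d2:3  d3:5  d4:5  d5:0  d6:0 → peak 8
C@4: d1:8  d2:3  d3:3  d4:5  d5:2  d6:0 → peak 8
C@5: d1:8  d2:3  d3:3  d4:3  d5:2  d6:2 → peak 8
Best is C@2, peak 8.

8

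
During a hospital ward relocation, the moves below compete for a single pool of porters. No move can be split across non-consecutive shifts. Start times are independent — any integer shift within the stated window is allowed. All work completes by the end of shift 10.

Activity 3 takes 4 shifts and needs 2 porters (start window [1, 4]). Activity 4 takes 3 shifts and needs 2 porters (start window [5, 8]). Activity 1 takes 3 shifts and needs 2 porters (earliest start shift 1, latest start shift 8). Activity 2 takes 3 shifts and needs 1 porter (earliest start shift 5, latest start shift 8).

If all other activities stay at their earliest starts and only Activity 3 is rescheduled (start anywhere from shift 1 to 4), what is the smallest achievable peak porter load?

4

Activity 3@1: s1:4  s2:4  s3:4  s4:2  s5:3  s6:3  s7:3  s8:0  s9:0  s10:0 → peak 4
Activity 3@2: s1:2  s2:4  s3:4  s4:2  s5:5  s6:3  s7:3  s8:0  s9:0  s10:0 → peak 5
Activity 3@3: s1:2  s2:2  s3:4  s4:2  s5:5  s6:5  s7:3  s8:0  s9:0  s10:0 → peak 5
Activity 3@4: s1:2  s2:2  s3:2  s4:2  s5:5  s6:5  s7:5  s8:0  s9:0  s10:0 → peak 5
Best is Activity 3@1, peak 4.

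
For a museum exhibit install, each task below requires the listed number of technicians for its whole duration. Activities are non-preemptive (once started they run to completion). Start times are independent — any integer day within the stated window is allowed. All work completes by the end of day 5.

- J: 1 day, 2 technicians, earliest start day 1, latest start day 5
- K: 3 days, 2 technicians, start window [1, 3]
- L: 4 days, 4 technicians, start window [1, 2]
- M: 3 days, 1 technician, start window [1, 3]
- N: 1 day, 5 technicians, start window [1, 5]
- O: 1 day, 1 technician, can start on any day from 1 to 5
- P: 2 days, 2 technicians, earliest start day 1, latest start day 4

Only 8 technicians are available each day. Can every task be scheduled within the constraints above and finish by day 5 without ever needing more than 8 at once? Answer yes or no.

yes

Schedule J@1, K@1, L@1, M@2, N@5, O@2, P@4: d1:8  d2:8  d3:7  d4:7  d5:7 — peak 8 ≤ 8.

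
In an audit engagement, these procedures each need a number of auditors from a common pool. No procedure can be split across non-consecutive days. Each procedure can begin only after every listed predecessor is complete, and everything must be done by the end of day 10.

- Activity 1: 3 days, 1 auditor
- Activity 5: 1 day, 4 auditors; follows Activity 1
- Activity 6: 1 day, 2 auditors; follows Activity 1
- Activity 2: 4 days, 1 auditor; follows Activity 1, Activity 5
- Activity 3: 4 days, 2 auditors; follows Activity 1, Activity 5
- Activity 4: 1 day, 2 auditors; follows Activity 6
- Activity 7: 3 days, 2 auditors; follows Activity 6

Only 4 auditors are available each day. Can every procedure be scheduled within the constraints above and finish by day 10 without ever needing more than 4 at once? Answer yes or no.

The minimum achievable peak is 5; 4 < 5, so no feasible schedule stays within the cap.

no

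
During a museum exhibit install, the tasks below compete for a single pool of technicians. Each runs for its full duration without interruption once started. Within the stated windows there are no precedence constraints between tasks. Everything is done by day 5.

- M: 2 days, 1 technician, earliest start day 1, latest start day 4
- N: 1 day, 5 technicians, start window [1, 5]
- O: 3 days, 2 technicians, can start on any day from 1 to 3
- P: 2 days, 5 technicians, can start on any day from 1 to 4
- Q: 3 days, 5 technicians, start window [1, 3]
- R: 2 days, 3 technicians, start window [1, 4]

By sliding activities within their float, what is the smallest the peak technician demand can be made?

10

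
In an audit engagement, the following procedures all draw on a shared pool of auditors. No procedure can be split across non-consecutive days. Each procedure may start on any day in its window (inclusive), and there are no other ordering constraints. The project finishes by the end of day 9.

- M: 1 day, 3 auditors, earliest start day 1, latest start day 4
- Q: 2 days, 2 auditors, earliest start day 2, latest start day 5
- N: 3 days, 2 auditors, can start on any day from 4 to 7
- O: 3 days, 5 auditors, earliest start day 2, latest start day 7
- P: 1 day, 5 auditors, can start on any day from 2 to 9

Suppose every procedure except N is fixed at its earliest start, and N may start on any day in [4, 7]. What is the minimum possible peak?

12

N@4: d1:3  d2:12  d3:7  d4:7  d5:2  d6:2  d7:0  d8:0  d9:0 → peak 12
N@5: d1:3  d2:12  d3:7  d4:5  d5:2  d6:2  d7:2  d8:0  d9:0 → peak 12
N@6: d1:3  d2:12  d3:7  d4:5  d5:0  d6:2  d7:2  d8:2  d9:0 → peak 12
N@7: d1:3  d2:12  d3:7  d4:5  d5:0  d6:0  d7:2  d8:2  d9:2 → peak 12
Best is N@4, peak 12.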